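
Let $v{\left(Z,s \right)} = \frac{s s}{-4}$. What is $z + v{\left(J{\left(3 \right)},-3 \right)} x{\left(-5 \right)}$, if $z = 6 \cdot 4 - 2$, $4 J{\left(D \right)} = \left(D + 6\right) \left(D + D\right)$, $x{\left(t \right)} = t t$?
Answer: $- \frac{137}{4} \approx -34.25$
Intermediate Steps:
$x{\left(t \right)} = t^{2}$
$J{\left(D \right)} = \frac{D \left(6 + D\right)}{2}$ ($J{\left(D \right)} = \frac{\left(D + 6\right) \left(D + D\right)}{4} = \frac{\left(6 + D\right) 2 D}{4} = \frac{2 D \left(6 + D\right)}{4} = \frac{D \left(6 + D\right)}{2}$)
$v{\left(Z,s \right)} = - \frac{s^{2}}{4}$ ($v{\left(Z,s \right)} = s^{2} \left(- \frac{1}{4}\right) = - \frac{s^{2}}{4}$)
$z = 22$ ($z = 24 - 2 = 22$)
$z + v{\left(J{\left(3 \right)},-3 \right)} x{\left(-5 \right)} = 22 + - \frac{\left(-3\right)^{2}}{4} \left(-5\right)^{2} = 22 + \left(- \frac{1}{4}\right) 9 \cdot 25 = 22 - \frac{225}{4} = - \frac{137}{4}$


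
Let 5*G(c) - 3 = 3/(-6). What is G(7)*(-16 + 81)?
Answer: 65/2 ≈ 32.500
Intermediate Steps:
G(c) = ½ (G(c) = ⅗ + (3/(-6))/5 = ⅗ + (3*(-⅙))/5 = ⅗ + (⅕)*(-½) = ⅗ - ⅒ = ½)
G(7)*(-16 + 81) = (-16 + 81)/2 = (½)*65 = 65/2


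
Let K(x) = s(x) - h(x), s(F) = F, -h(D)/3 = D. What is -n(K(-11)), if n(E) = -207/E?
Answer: -207/44 ≈ -4.7045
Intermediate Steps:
h(D) = -3*D
K(x) = 4*x (K(x) = x - (-3)*x = x + 3*x = 4*x)
-n(K(-11)) = -(-207)/(4*(-11)) = -(-207)/(-44) = -(-207)*(-1)/44 = -1*207/44 = -207/44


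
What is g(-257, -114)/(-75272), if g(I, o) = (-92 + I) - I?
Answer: 23/18818 ≈ 0.0012222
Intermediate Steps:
g(I, o) = -92
g(-257, -114)/(-75272) = -92/(-75272) = -92*(-1/75272) = 23/18818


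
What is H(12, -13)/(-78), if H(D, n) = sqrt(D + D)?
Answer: -sqrt(6)/39 ≈ -0.062807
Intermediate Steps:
H(D, n) = sqrt(2)*sqrt(D) (H(D, n) = sqrt(2*D) = sqrt(2)*sqrt(D))
H(12, -13)/(-78) = (sqrt(2)*sqrt(12))/(-78) = (sqrt(2)*(2*sqrt(3)))*(-1/78) = (2*sqrt(6))*(-1/78) = -sqrt(6)/39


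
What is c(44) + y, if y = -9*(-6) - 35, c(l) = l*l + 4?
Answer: 1959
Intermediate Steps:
c(l) = 4 + l² (c(l) = l² + 4 = 4 + l²)
y = 19 (y = 54 - 35 = 19)
c(44) + y = (4 + 44²) + 19 = (4 + 1936) + 19 = 1940 + 19 = 1959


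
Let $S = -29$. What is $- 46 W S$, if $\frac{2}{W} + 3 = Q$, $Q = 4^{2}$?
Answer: $\frac{2668}{13} \approx 205.23$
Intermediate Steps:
$Q = 16$
$W = \frac{2}{13}$ ($W = \frac{2}{-3 + 16} = \frac{2}{13} \approx 0.15385$)
$- 46 W S = \left(-46\right) \frac{2}{13} \left(-29\right) = \left(- \frac{92}{13}\right) \left(-29\right) = \frac{2668}{13}$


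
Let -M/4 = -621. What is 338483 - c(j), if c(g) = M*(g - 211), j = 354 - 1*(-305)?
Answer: -774349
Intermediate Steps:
M = 2484 (M = -4*(-621) = 2484)
j = 659 (j = 354 + 305 = 659)
c(g) = -524124 + 2484*g (c(g) = 2484*(g - 211) = 2484*(-211 + g) = -524124 + 2484*g)
338483 - c(j) = 338483 - (-524124 + 2484*659) = 338483 - (-524124 + 1636956) = 338483 - 1*1112832 = 338483 - 1112832 = -774349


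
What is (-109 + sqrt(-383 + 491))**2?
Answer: 11989 - 1308*sqrt(3) ≈ 9723.5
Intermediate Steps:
(-109 + sqrt(-383 + 491))**2 = (-109 + sqrt(108))**2 = (-109 + 6*sqrt(3))**2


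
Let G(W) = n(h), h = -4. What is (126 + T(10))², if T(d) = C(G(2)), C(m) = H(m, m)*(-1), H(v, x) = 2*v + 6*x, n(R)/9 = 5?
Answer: 54756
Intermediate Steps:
n(R) = 45 (n(R) = 9*5 = 45)
G(W) = 45
C(m) = -8*m (C(m) = (2*m + 6*m)*(-1) = (8*m)*(-1) = -8*m)
T(d) = -360 (T(d) = -8*45 = -360)
(126 + T(10))² = (126 - 360)² = (-234)² = 54756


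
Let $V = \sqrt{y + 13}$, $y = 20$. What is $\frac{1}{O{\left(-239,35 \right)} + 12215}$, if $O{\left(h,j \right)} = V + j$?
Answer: $\frac{12250}{150062467} - \frac{\sqrt{33}}{150062467} \approx 8.1594 \cdot 10^{-5}$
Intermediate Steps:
$V = \sqrt{33}$ ($V = \sqrt{20 + 13} = \sqrt{33} \approx 5.7446$)
$O{\left(h,j \right)} = j + \sqrt{33}$ ($O{\left(h,j \right)} = \sqrt{33} + j = j + \sqrt{33}$)
$\frac{1}{O{\left(-239,35 \right)} + 12215} = \frac{1}{\left(35 + \sqrt{33}\right) + 12215} = \frac{1}{12250 + \sqrt{33}}$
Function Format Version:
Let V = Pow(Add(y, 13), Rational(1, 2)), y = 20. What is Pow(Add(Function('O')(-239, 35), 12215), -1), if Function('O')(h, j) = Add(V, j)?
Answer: Add(Rational(12250, 150062467), Mul(Rational(-1, 150062467), Pow(33, Rational(1, 2)))) ≈ 8.1594e-5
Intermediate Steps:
V = Pow(33, Rational(1, 2)) (V = Pow(Add(20, 13), Rational(1, 2)) = Pow(33, Rational(1, 2)) ≈ 5.7446)
Function('O')(h, j) = Add(j, Pow(33, Rational(1, 2))) (Function('O')(h, j) = Add(Pow(33, Rational(1, 2)), j) = Add(j, Pow(33, Rational(1, 2))))
Pow(Add(Function('O')(-239, 35), 12215), -1) = Pow(Add(Add(35, Pow(33, Rational(1, 2))), 12215), -1) = Pow(Add(12250, Pow(33, Rational(1, 2))), -1)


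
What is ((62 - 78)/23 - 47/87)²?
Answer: 6115729/4004001 ≈ 1.5274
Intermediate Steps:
((62 - 78)/23 - 47/87)² = (-16*1/23 - 47*1/87)² = (-16/23 - 47/87)² = (-2473/2001)² = 6115729/4004001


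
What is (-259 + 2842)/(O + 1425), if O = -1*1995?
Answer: -861/190 ≈ -4.5316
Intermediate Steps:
O = -1995
(-259 + 2842)/(O + 1425) = (-259 + 2842)/(-1995 + 1425) = 2583/(-570) = 2583*(-1/570) = -861/190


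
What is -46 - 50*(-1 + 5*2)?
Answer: -496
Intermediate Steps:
-46 - 50*(-1 + 5*2) = -46 - 50*(-1 + 10) = -46 - 50*9 = -46 - 450 = -496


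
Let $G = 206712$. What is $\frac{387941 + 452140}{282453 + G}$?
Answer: $\frac{280027}{163055} \approx 1.7174$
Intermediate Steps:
$\frac{387941 + 452140}{282453 + G} = \frac{387941 + 452140}{282453 + 206712} = \frac{840081}{489165} = 840081 \cdot \frac{1}{489165} = \frac{280027}{163055}$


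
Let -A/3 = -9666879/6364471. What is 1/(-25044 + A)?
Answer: -6364471/159362811087 ≈ -3.9937e-5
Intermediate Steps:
A = 29000637/6364471 (A = -(-29000637)/6364471 = -3*(-9666879/6364471) = 29000637/6364471 ≈ 4.5566)
1/(-25044 + A) = 1/(-25044 + 29000637/6364471) = 1/(-159362811087/6364471) = -6364471/159362811087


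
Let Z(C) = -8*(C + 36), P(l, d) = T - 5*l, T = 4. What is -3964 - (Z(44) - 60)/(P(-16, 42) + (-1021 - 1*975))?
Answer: -1894967/478 ≈ -3964.4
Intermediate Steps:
P(l, d) = 4 - 5*l
Z(C) = -288 - 8*C (Z(C) = -8*(36 + C) = -288 - 8*C)
-3964 - (Z(44) - 60)/(P(-16, 42) + (-1021 - 1*975)) = -3964 - ((-288 - 8*44) - 60)/((4 - 5*(-16)) + (-1021 - 1*975)) = -3964 - ((-288 - 352) - 60)/((4 + 80) + (-1021 - 975)) = -3964 - (-640 - 60)/(84 - 1996) = -3964 - (-700)/(-1912) = -3964 - (-700)*(-1)/1912 = -3964 - 1*175/478 = -3964 - 175/478 = -1894967/478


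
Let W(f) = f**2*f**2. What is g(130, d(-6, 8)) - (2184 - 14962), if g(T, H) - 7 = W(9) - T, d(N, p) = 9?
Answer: 19216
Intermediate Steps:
W(f) = f**4
g(T, H) = 6568 - T (g(T, H) = 7 + (9**4 - T) = 7 + (6561 - T) = 6568 - T)
g(130, d(-6, 8)) - (2184 - 14962) = (6568 - 1*130) - (2184 - 14962) = (6568 - 130) - 1*(-12778) = 6438 + 12778 = 19216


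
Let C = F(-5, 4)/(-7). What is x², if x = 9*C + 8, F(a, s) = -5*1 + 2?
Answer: 6889/49 ≈ 140.59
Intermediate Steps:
F(a, s) = -3 (F(a, s) = -5 + 2 = -3)
C = 3/7 (C = -3/(-7) = -3*(-⅐) = 3/7 ≈ 0.42857)
x = 83/7 (x = 9*(3/7) + 8 = 27/7 + 8 = 83/7 ≈ 11.857)
x² = (83/7)² = 6889/49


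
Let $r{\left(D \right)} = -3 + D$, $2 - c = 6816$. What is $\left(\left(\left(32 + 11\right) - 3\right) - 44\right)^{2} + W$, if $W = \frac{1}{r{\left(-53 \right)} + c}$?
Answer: $\frac{109919}{6870} \approx 16.0$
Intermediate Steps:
$c = -6814$ ($c = 2 - 6816 = -6814$)
$W = - \frac{1}{6870}$ ($W = \frac{1}{\left(-3 - 53\right) - 6814} = \frac{1}{-56 - 6814} = \frac{1}{-6870} = - \frac{1}{6870} \approx -0.00014556$)
$\left(\left(\left(32 + 11\right) - 3\right) - 44\right)^{2} + W = \left(\left(\left(32 + 11\right) - 3\right) - 44\right)^{2} - \frac{1}{6870} = \left(\left(43 - 3\right) - 44\right)^{2} - \frac{1}{6870} = \left(40 - 44\right)^{2} - \frac{1}{6870} = \left(-4\right)^{2} - \frac{1}{6870} = 16 - \frac{1}{6870} = \frac{109919}{6870}$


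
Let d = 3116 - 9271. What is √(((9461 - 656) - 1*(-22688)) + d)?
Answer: √25338 ≈ 159.18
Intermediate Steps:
d = -6155
√(((9461 - 656) - 1*(-22688)) + d) = √(((9461 - 656) - 1*(-22688)) - 6155) = √((8805 + 22688) - 6155) = √(31493 - 6155) = √25338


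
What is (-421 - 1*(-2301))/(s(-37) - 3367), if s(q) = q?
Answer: -470/851 ≈ -0.55229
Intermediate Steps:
(-421 - 1*(-2301))/(s(-37) - 3367) = (-421 - 1*(-2301))/(-37 - 3367) = (-421 + 2301)/(-3404) = 1880*(-1/3404) = -470/851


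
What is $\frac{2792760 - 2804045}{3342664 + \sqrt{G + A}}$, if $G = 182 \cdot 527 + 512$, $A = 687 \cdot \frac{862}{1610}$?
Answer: $- \frac{30366180408200}{8994589028682253} + \frac{11285 \sqrt{62724816735}}{8994589028682253} \approx -0.0033757$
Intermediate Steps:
$A = \frac{296097}{805}$ ($A = 687 \cdot 862 \cdot \frac{1}{1610} = 687 \cdot \frac{431}{805} = \frac{296097}{805} \approx 367.82$)
$G = 96426$ ($G = 95914 + 512 = 96426$)
$\frac{2792760 - 2804045}{3342664 + \sqrt{G + A}} = \frac{2792760 - 2804045}{3342664 + \sqrt{96426 + \frac{296097}{805}}} = \frac{2792760 - 2804045}{3342664 + \sqrt{\frac{77919027}{805}}} = - \frac{11285}{3342664 + \frac{\sqrt{62724816735}}{805}}$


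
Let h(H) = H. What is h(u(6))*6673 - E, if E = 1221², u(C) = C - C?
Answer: -1490841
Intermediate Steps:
u(C) = 0
E = 1490841
h(u(6))*6673 - E = 0*6673 - 1*1490841 = 0 - 1490841 = -1490841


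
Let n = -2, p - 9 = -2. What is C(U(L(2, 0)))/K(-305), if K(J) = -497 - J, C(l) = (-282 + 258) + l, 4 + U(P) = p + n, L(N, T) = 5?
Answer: 23/192 ≈ 0.11979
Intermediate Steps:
p = 7 (p = 9 - 2 = 7)
U(P) = 1 (U(P) = -4 + (7 - 2) = -4 + 5 = 1)
C(l) = -24 + l
C(U(L(2, 0)))/K(-305) = (-24 + 1)/(-497 - 1*(-305)) = -23/(-497 + 305) = -23/(-192) = -23*(-1/192) = 23/192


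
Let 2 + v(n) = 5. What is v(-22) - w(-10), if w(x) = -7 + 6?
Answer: 4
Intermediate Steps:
w(x) = -1
v(n) = 3 (v(n) = -2 + 5 = 3)
v(-22) - w(-10) = 3 - 1*(-1) = 3 + 1 = 4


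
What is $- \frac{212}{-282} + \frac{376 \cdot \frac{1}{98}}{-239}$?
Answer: $\frac{1214858}{1651251} \approx 0.73572$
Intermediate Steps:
$- \frac{212}{-282} + \frac{376 \cdot \frac{1}{98}}{-239} = \left(-212\right) \left(- \frac{1}{282}\right) + 376 \cdot \frac{1}{98} \left(- \frac{1}{239}\right) = \frac{106}{141} + \frac{188}{49} \left(- \frac{1}{239}\right) = \frac{106}{141} - \frac{188}{11711} = \frac{1214858}{1651251}$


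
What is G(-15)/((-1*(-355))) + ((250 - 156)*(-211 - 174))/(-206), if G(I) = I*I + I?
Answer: 1289071/7313 ≈ 176.27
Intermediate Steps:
G(I) = I + I² (G(I) = I² + I = I + I²)
G(-15)/((-1*(-355))) + ((250 - 156)*(-211 - 174))/(-206) = (-15*(1 - 15))/((-1*(-355))) + ((250 - 156)*(-211 - 174))/(-206) = -15*(-14)/355 + (94*(-385))*(-1/206) = 210*(1/355) - 36190*(-1/206) = 42/71 + 18095/103 = 1289071/7313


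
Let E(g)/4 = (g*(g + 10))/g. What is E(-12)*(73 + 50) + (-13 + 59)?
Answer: -938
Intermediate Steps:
E(g) = 40 + 4*g (E(g) = 4*((g*(g + 10))/g) = 4*((g*(10 + g))/g) = 4*(10 + g) = 40 + 4*g)
E(-12)*(73 + 50) + (-13 + 59) = (40 + 4*(-12))*(73 + 50) + (-13 + 59) = (40 - 48)*123 + 46 = -8*123 + 46 = -984 + 46 = -938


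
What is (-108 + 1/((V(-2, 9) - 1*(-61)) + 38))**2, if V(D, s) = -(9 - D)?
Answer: 90307009/7744 ≈ 11662.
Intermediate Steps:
V(D, s) = -9 + D
(-108 + 1/((V(-2, 9) - 1*(-61)) + 38))**2 = (-108 + 1/(((-9 - 2) - 1*(-61)) + 38))**2 = (-108 + 1/((-11 + 61) + 38))**2 = (-108 + 1/(50 + 38))**2 = (-108 + 1/88)**2 = (-9503/88)**2 = 90307009/7744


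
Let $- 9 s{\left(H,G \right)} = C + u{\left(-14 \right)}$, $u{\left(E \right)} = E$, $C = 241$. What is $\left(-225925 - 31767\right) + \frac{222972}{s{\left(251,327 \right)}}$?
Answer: $- \frac{60502832}{227} \approx -2.6653 \cdot 10^{5}$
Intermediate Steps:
$s{\left(H,G \right)} = - \frac{227}{9}$ ($s{\left(H,G \right)} = - \frac{241 - 14}{9} = \left(- \frac{1}{9}\right) 227 = - \frac{227}{9}$)
$\left(-225925 - 31767\right) + \frac{222972}{s{\left(251,327 \right)}} = \left(-225925 - 31767\right) + \frac{222972}{- \frac{227}{9}} = -257692 + 222972 \left(- \frac{9}{227}\right) = -257692 - \frac{2006748}{227} = - \frac{60502832}{227}$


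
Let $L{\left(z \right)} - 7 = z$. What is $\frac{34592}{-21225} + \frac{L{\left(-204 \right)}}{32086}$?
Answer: $- \frac{1114100237}{681025350} \approx -1.6359$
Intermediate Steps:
$L{\left(z \right)} = 7 + z$
$\frac{34592}{-21225} + \frac{L{\left(-204 \right)}}{32086} = \frac{34592}{-21225} + \frac{7 - 204}{32086} = 34592 \left(- \frac{1}{21225}\right) - \frac{197}{32086} = - \frac{34592}{21225} - \frac{197}{32086} = - \frac{1114100237}{681025350}$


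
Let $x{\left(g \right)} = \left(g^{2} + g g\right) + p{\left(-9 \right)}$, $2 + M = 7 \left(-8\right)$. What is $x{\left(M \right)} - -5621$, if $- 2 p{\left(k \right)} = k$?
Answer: $\frac{24707}{2} \approx 12354.0$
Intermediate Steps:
$M = -58$ ($M = -2 + 7 \left(-8\right) = -2 - 56 = -58$)
$p{\left(k \right)} = - \frac{k}{2}$
$x{\left(g \right)} = \frac{9}{2} + 2 g^{2}$ ($x{\left(g \right)} = \left(g^{2} + g g\right) - - \frac{9}{2} = \left(g^{2} + g^{2}\right) + \frac{9}{2} = 2 g^{2} + \frac{9}{2} = \frac{9}{2} + 2 g^{2}$)
$x{\left(M \right)} - -5621 = \left(\frac{9}{2} + 2 \left(-58\right)^{2}\right) - -5621 = \left(\frac{9}{2} + 2 \cdot 3364\right) + 5621 = \left(\frac{9}{2} + 6728\right) + 5621 = \frac{13465}{2} + 5621 = \frac{24707}{2}$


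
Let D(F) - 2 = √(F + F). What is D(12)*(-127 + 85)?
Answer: -84 - 84*√6 ≈ -289.76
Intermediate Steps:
D(F) = 2 + √2*√F (D(F) = 2 + √(F + F) = 2 + √(2*F) = 2 + √2*√F)
D(12)*(-127 + 85) = (2 + √2*√12)*(-127 + 85) = (2 + √2*(2*√3))*(-42) = (2 + 2*√6)*(-42) = -84 - 84*√6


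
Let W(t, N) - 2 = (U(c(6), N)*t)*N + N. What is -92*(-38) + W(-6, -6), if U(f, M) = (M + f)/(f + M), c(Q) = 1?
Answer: 3528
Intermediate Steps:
U(f, M) = 1 (U(f, M) = (M + f)/(M + f) = 1)
W(t, N) = 2 + N + N*t (W(t, N) = 2 + ((1*t)*N + N) = 2 + (t*N + N) = 2 + (N*t + N) = 2 + (N + N*t) = 2 + N + N*t)
-92*(-38) + W(-6, -6) = -92*(-38) + (2 - 6 - 6*(-6)) = 3496 + (2 - 6 + 36) = 3496 + 32 = 3528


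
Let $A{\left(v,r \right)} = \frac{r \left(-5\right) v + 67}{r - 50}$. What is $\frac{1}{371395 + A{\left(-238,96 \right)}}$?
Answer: $\frac{46}{17198477} \approx 2.6747 \cdot 10^{-6}$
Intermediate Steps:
$A{\left(v,r \right)} = \frac{67 - 5 r v}{-50 + r}$ ($A{\left(v,r \right)} = \frac{- 5 r v + 67}{-50 + r} = \frac{67 - 5 r v}{-50 + r}$)
$\frac{1}{371395 + A{\left(-238,96 \right)}} = \frac{1}{371395 + \frac{67 - 480 \left(-238\right)}{-50 + 96}} = \frac{1}{371395 + \frac{67 + 114240}{46}} = \frac{1}{371395 + \frac{1}{46} \cdot 114307} = \frac{1}{371395 + \frac{114307}{46}} = \frac{1}{\frac{17198477}{46}} = \frac{46}{17198477}$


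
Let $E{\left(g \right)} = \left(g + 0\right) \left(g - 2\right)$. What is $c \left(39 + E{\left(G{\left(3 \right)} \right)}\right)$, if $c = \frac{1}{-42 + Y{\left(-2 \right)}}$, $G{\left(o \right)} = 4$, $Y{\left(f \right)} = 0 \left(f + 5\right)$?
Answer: $- \frac{47}{42} \approx -1.119$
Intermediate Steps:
$Y{\left(f \right)} = 0$ ($Y{\left(f \right)} = 0 \left(5 + f\right) = 0$)
$E{\left(g \right)} = g \left(-2 + g\right)$
$c = - \frac{1}{42}$ ($c = \frac{1}{-42 + 0} = \frac{1}{-42} = - \frac{1}{42} \approx -0.02381$)
$c \left(39 + E{\left(G{\left(3 \right)} \right)}\right) = - \frac{39 + 4 \left(-2 + 4\right)}{42} = - \frac{39 + 4 \cdot 2}{42} = - \frac{39 + 8}{42} = \left(- \frac{1}{42}\right) 47 = - \frac{47}{42}$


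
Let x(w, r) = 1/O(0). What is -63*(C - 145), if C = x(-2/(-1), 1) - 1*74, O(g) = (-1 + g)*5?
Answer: 69048/5 ≈ 13810.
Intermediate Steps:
O(g) = -5 + 5*g
x(w, r) = -⅕ (x(w, r) = 1/(-5 + 5*0) = 1/(-5 + 0) = 1/(-5) = -⅕)
C = -371/5 (C = -⅕ - 1*74 = -⅕ - 74 = -371/5 ≈ -74.200)
-63*(C - 145) = -63*(-371/5 - 145) = -63*(-1096/5) = 69048/5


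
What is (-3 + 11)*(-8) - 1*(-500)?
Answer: 436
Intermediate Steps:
(-3 + 11)*(-8) - 1*(-500) = 8*(-8) + 500 = -64 + 500 = 436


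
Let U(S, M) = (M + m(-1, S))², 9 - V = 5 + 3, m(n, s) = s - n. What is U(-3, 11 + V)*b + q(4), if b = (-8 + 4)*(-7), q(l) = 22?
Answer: 2822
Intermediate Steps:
V = 1 (V = 9 - (5 + 3) = 9 - 1*8 = 9 - 8 = 1)
b = 28 (b = -4*(-7) = 28)
U(S, M) = (1 + M + S)² (U(S, M) = (M + (S - 1*(-1)))² = (M + (S + 1))² = (M + (1 + S))² = (1 + M + S)²)
U(-3, 11 + V)*b + q(4) = (1 + (11 + 1) - 3)²*28 + 22 = (1 + 12 - 3)²*28 + 22 = 10²*28 + 22 = 100*28 + 22 = 2800 + 22 = 2822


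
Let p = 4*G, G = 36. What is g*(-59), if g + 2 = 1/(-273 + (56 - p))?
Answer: 42657/361 ≈ 118.16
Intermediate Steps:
p = 144 (p = 4*36 = 144)
g = -723/361 (g = -2 + 1/(-273 + (56 - 1*144)) = -2 + 1/(-273 + (56 - 144)) = -2 + 1/(-273 - 88) = -2 + 1/(-361) = -2 - 1/361 = -723/361 ≈ -2.0028)
g*(-59) = -723/361*(-59) = 42657/361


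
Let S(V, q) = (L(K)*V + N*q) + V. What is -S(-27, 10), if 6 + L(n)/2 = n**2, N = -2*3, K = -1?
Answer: -183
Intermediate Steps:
N = -6
L(n) = -12 + 2*n**2
S(V, q) = -9*V - 6*q (S(V, q) = ((-12 + 2*(-1)**2)*V - 6*q) + V = ((-12 + 2*1)*V - 6*q) + V = ((-12 + 2)*V - 6*q) + V = (-10*V - 6*q) + V = -9*V - 6*q)
-S(-27, 10) = -(-9*(-27) - 6*10) = -(243 - 60) = -1*183 = -183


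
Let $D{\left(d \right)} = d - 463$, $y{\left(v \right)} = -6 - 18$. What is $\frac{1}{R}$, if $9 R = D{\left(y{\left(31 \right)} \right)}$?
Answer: $- \frac{9}{487} \approx -0.01848$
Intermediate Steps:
$y{\left(v \right)} = -24$
$D{\left(d \right)} = -463 + d$
$R = - \frac{487}{9}$ ($R = \frac{-463 - 24}{9} = \frac{1}{9} \left(-487\right) = - \frac{487}{9} \approx -54.111$)
$\frac{1}{R} = \frac{1}{- \frac{487}{9}} = - \frac{9}{487}$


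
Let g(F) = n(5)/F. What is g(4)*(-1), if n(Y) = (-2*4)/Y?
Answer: ⅖ ≈ 0.40000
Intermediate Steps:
n(Y) = -8/Y
g(F) = -8/(5*F) (g(F) = (-8/5)/F = (-8*⅕)/F = -8/(5*F))
g(4)*(-1) = -8/5/4*(-1) = -8/5*¼*(-1) = -⅖*(-1) = ⅖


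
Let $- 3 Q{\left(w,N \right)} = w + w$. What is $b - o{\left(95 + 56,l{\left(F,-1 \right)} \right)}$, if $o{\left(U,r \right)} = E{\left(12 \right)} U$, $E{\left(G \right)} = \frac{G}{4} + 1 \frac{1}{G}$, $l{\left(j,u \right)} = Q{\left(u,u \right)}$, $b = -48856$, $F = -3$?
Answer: $- \frac{591859}{12} \approx -49322.0$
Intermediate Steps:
$Q{\left(w,N \right)} = - \frac{2 w}{3}$ ($Q{\left(w,N \right)} = - \frac{w + w}{3} = - \frac{2 w}{3}$)
$l{\left(j,u \right)} = - \frac{2 u}{3}$
$E{\left(G \right)} = \frac{1}{G} + \frac{G}{4}$ ($E{\left(G \right)} = G \frac{1}{4} + \frac{1}{G} = \frac{G}{4} + \frac{1}{G} = \frac{1}{G} + \frac{G}{4}$)
$o{\left(U,r \right)} = \frac{37 U}{12}$ ($o{\left(U,r \right)} = \left(\frac{1}{12} + \frac{1}{4} \cdot 12\right) U = \left(\frac{1}{12} + 3\right) U = \frac{37 U}{12}$)
$b - o{\left(95 + 56,l{\left(F,-1 \right)} \right)} = -48856 - \frac{37 \left(95 + 56\right)}{12} = -48856 - \frac{37}{12} \cdot 151 = -48856 - \frac{5587}{12} = - \frac{591859}{12}$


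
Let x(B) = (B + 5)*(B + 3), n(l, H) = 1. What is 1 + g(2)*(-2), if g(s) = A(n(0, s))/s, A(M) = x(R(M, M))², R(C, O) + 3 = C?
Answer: -8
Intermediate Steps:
R(C, O) = -3 + C
x(B) = (3 + B)*(5 + B) (x(B) = (5 + B)*(3 + B) = (3 + B)*(5 + B))
A(M) = (-9 + (-3 + M)² + 8*M)² (A(M) = (15 + (-3 + M)² + 8*(-3 + M))² = (15 + (-3 + M)² + (-24 + 8*M))² = (-9 + (-3 + M)² + 8*M)²)
g(s) = 9/s (g(s) = (-9 + (-3 + 1)² + 8*1)²/s = (-9 + (-2)² + 8)²/s = (-9 + 4 + 8)²/s = 3²/s = 9/s)
1 + g(2)*(-2) = 1 + (9/2)*(-2) = 1 - 9 = -8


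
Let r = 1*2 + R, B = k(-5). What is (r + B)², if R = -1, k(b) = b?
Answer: 16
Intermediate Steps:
B = -5
r = 1 (r = 1*2 - 1 = 2 - 1 = 1)
(r + B)² = (1 - 5)² = (-4)² = 16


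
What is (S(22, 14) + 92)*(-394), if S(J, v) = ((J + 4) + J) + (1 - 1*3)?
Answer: -54372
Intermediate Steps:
S(J, v) = 2 + 2*J (S(J, v) = ((4 + J) + J) + (1 - 3) = (4 + 2*J) - 2 = 2 + 2*J)
(S(22, 14) + 92)*(-394) = ((2 + 2*22) + 92)*(-394) = ((2 + 44) + 92)*(-394) = (46 + 92)*(-394) = 138*(-394) = -54372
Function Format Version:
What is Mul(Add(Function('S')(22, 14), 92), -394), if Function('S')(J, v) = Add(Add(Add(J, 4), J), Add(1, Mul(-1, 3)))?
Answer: -54372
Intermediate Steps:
Function('S')(J, v) = Add(2, Mul(2, J)) (Function('S')(J, v) = Add(Add(Add(4, J), J), Add(1, -3)) = Add(Add(4, Mul(2, J)), -2) = Add(2, Mul(2, J)))
Mul(Add(Function('S')(22, 14), 92), -394) = Mul(Add(Add(2, Mul(2, 22)), 92), -394) = Mul(Add(Add(2, 44), 92), -394) = Mul(Add(46, 92), -394) = Mul(138, -394) = -54372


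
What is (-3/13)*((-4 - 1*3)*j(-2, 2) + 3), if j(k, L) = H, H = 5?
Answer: 96/13 ≈ 7.3846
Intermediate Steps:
j(k, L) = 5
(-3/13)*((-4 - 1*3)*j(-2, 2) + 3) = (-3/13)*((-4 - 1*3)*5 + 3) = (-3*1/13)*((-4 - 3)*5 + 3) = -3*(-7*5 + 3)/13 = -3*(-35 + 3)/13 = -3/13*(-32) = 96/13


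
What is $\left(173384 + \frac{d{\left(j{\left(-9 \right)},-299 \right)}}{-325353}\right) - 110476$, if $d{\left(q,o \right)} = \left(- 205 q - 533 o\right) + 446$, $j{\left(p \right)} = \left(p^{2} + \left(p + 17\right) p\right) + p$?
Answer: $\frac{6822382237}{108451} \approx 62908.0$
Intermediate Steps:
$j{\left(p \right)} = p + p^{2} + p \left(17 + p\right)$ ($j{\left(p \right)} = \left(p^{2} + \left(17 + p\right) p\right) + p = \left(p^{2} + p \left(17 + p\right)\right) + p = p + p^{2} + p \left(17 + p\right)$)
$d{\left(q,o \right)} = 446 - 533 o - 205 q$ ($d{\left(q,o \right)} = \left(- 533 o - 205 q\right) + 446 = 446 - 533 o - 205 q$)
$\left(173384 + \frac{d{\left(j{\left(-9 \right)},-299 \right)}}{-325353}\right) - 110476 = \left(173384 + \frac{446 - -159367 - 205 \cdot 2 \left(-9\right) \left(9 - 9\right)}{-325353}\right) - 110476 = \left(173384 + \left(446 + 159367 - 205 \cdot 2 \left(-9\right) 0\right) \left(- \frac{1}{325353}\right)\right) - 110476 = \left(173384 + \left(446 + 159367 - 0\right) \left(- \frac{1}{325353}\right)\right) - 110476 = \left(173384 + \left(446 + 159367 + 0\right) \left(- \frac{1}{325353}\right)\right) - 110476 = \left(173384 + 159813 \left(- \frac{1}{325353}\right)\right) - 110476 = \left(173384 - \frac{53271}{108451}\right) - 110476 = \frac{18803614913}{108451} - 110476 = \frac{6822382237}{108451}$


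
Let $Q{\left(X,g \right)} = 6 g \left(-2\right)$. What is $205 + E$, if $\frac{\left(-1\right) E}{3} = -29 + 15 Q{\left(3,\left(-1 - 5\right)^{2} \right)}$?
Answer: $19732$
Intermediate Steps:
$Q{\left(X,g \right)} = - 12 g$
$E = 19527$ ($E = - 3 \left(-29 + 15 \left(- 12 \left(-1 - 5\right)^{2}\right)\right) = - 3 \left(-29 + 15 \left(- 12 \left(-6\right)^{2}\right)\right) = - 3 \left(-29 + 15 \left(\left(-12\right) 36\right)\right) = - 3 \left(-29 + 15 \left(-432\right)\right) = - 3 \left(-29 - 6480\right) = \left(-3\right) \left(-6509\right) = 19527$)
$205 + E = 205 + 19527 = 19732$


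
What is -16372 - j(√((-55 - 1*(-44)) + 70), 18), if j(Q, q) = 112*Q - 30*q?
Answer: -15832 - 112*√59 ≈ -16692.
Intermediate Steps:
j(Q, q) = -30*q + 112*Q
-16372 - j(√((-55 - 1*(-44)) + 70), 18) = -16372 - (-30*18 + 112*√((-55 - 1*(-44)) + 70)) = -16372 - (-540 + 112*√((-55 + 44) + 70)) = -16372 - (-540 + 112*√(-11 + 70)) = -16372 - (-540 + 112*√59) = -16372 + (540 - 112*√59) = -15832 - 112*√59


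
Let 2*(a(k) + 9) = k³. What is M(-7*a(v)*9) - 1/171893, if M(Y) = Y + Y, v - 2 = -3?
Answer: 205755920/171893 ≈ 1197.0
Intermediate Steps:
v = -1 (v = 2 - 3 = -1)
a(k) = -9 + k³/2
M(Y) = 2*Y
M(-7*a(v)*9) - 1/171893 = 2*(-7*(-9 + (½)*(-1)³)*9) - 1/171893 = 2*(-7*(-9 + (½)*(-1))*9) - 1*1/171893 = 2*(-7*(-9 - ½)*9) - 1/171893 = 2*(-7*(-19/2)*9) - 1/171893 = 2*((133/2)*9) - 1/171893 = 2*(1197/2) - 1/171893 = 1197 - 1/171893 = 205755920/171893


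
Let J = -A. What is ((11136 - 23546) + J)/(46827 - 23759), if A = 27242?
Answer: -9913/5767 ≈ -1.7189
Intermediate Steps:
J = -27242 (J = -1*27242 = -27242)
((11136 - 23546) + J)/(46827 - 23759) = ((11136 - 23546) - 27242)/(46827 - 23759) = (-12410 - 27242)/23068 = -39652*1/23068 = -9913/5767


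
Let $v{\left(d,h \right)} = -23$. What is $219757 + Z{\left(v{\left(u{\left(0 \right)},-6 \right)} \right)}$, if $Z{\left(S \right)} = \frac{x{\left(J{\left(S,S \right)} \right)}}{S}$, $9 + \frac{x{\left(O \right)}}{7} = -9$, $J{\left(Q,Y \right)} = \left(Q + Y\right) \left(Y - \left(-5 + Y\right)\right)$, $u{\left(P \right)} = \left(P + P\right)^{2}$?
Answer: $\frac{5054537}{23} \approx 2.1976 \cdot 10^{5}$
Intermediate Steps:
$u{\left(P \right)} = 4 P^{2}$ ($u{\left(P \right)} = \left(2 P\right)^{2} = 4 P^{2}$)
$J{\left(Q,Y \right)} = 5 Q + 5 Y$ ($J{\left(Q,Y \right)} = \left(Q + Y\right) 5 = 5 Q + 5 Y$)
$x{\left(O \right)} = -126$ ($x{\left(O \right)} = -63 + 7 \left(-9\right) = -63 - 63 = -126$)
$Z{\left(S \right)} = - \frac{126}{S}$
$219757 + Z{\left(v{\left(u{\left(0 \right)},-6 \right)} \right)} = 219757 - \frac{126}{-23} = 219757 - - \frac{126}{23} = 219757 + \frac{126}{23} = \frac{5054537}{23}$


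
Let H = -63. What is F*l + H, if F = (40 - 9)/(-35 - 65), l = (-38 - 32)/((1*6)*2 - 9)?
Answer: -1673/30 ≈ -55.767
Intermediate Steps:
l = -70/3 (l = -70/(6*2 - 9) = -70/(12 - 9) = -70/3 ≈ -23.333)
F = -31/100 (F = 31/(-100) = 31*(-1/100) = -31/100 ≈ -0.31000)
F*l + H = -31/100*(-70/3) - 63 = 217/30 - 63 = -1673/30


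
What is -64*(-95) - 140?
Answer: 5940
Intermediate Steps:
-64*(-95) - 140 = 6080 - 140 = 5940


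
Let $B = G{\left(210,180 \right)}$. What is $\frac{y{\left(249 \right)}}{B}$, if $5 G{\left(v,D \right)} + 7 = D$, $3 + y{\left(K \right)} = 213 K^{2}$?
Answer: $\frac{66031050}{173} \approx 3.8168 \cdot 10^{5}$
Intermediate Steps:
$y{\left(K \right)} = -3 + 213 K^{2}$
$G{\left(v,D \right)} = - \frac{7}{5} + \frac{D}{5}$
$B = \frac{173}{5}$ ($B = - \frac{7}{5} + \frac{1}{5} \cdot 180 = - \frac{7}{5} + 36 = \frac{173}{5} \approx 34.6$)
$\frac{y{\left(249 \right)}}{B} = \frac{-3 + 213 \cdot 249^{2}}{\frac{173}{5}} = \left(-3 + 213 \cdot 62001\right) \frac{5}{173} = \left(-3 + 13206213\right) \frac{5}{173} = 13206210 \cdot \frac{5}{173} = \frac{66031050}{173}$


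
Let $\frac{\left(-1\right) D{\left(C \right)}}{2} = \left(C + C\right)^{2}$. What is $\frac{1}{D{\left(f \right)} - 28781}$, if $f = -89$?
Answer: $- \frac{1}{92149} \approx -1.0852 \cdot 10^{-5}$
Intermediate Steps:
$D{\left(C \right)} = - 8 C^{2}$ ($D{\left(C \right)} = - 2 \left(C + C\right)^{2} = - 2 \left(2 C\right)^{2} = - 2 \cdot 4 C^{2} = - 8 C^{2}$)
$\frac{1}{D{\left(f \right)} - 28781} = \frac{1}{- 8 \left(-89\right)^{2} - 28781} = \frac{1}{\left(-8\right) 7921 - 28781} = \frac{1}{-63368 - 28781} = \frac{1}{-92149} = - \frac{1}{92149}$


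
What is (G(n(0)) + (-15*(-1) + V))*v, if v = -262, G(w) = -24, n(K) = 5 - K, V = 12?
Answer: -786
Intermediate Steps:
(G(n(0)) + (-15*(-1) + V))*v = (-24 + (-15*(-1) + 12))*(-262) = (-24 + (-3*(-5) + 12))*(-262) = (-24 + (15 + 12))*(-262) = (-24 + 27)*(-262) = 3*(-262) = -786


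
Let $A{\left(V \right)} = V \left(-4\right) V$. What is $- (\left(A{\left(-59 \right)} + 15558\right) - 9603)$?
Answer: $7969$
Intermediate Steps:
$A{\left(V \right)} = - 4 V^{2}$ ($A{\left(V \right)} = - 4 V V = - 4 V^{2}$)
$- (\left(A{\left(-59 \right)} + 15558\right) - 9603) = - (\left(- 4 \left(-59\right)^{2} + 15558\right) - 9603) = - (\left(\left(-4\right) 3481 + 15558\right) - 9603) = - (\left(-13924 + 15558\right) - 9603) = - (1634 - 9603) = \left(-1\right) \left(-7969\right) = 7969$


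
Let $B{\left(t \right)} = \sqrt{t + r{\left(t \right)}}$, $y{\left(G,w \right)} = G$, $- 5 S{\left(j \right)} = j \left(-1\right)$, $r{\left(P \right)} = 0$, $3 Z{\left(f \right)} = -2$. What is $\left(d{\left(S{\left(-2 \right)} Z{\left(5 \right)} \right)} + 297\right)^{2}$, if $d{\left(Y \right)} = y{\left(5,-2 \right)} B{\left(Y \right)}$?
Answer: $\frac{264647}{3} + 396 \sqrt{15} \approx 89749.0$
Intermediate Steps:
$Z{\left(f \right)} = - \frac{2}{3}$ ($Z{\left(f \right)} = \frac{1}{3} \left(-2\right) = - \frac{2}{3}$)
$S{\left(j \right)} = \frac{j}{5}$ ($S{\left(j \right)} = - \frac{j \left(-1\right)}{5} = - \frac{\left(-1\right) j}{5} = \frac{j}{5}$)
$B{\left(t \right)} = \sqrt{t}$ ($B{\left(t \right)} = \sqrt{t + 0} = \sqrt{t}$)
$d{\left(Y \right)} = 5 \sqrt{Y}$
$\left(d{\left(S{\left(-2 \right)} Z{\left(5 \right)} \right)} + 297\right)^{2} = \left(5 \sqrt{\frac{1}{5} \left(-2\right) \left(- \frac{2}{3}\right)} + 297\right)^{2} = \left(5 \sqrt{\left(- \frac{2}{5}\right) \left(- \frac{2}{3}\right)} + 297\right)^{2} = \left(5 \sqrt{\frac{4}{15}} + 297\right)^{2} = \left(5 \frac{2 \sqrt{15}}{15} + 297\right)^{2} = \left(\frac{2 \sqrt{15}}{3} + 297\right)^{2} = \left(297 + \frac{2 \sqrt{15}}{3}\right)^{2}$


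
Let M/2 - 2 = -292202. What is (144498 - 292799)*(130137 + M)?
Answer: 67367657163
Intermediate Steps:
M = -584400 (M = 4 + 2*(-292202) = 4 - 584404 = -584400)
(144498 - 292799)*(130137 + M) = (144498 - 292799)*(130137 - 584400) = -148301*(-454263) = 67367657163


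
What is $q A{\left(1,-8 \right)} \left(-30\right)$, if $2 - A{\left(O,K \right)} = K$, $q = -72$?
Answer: $21600$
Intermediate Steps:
$A{\left(O,K \right)} = 2 - K$
$q A{\left(1,-8 \right)} \left(-30\right) = - 72 \left(2 - -8\right) \left(-30\right) = - 72 \left(2 + 8\right) \left(-30\right) = \left(-72\right) 10 \left(-30\right) = \left(-720\right) \left(-30\right) = 21600$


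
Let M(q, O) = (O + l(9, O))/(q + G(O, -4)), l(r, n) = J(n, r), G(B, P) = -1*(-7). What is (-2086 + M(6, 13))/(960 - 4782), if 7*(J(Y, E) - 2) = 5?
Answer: 94858/173901 ≈ 0.54547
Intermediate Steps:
J(Y, E) = 19/7 (J(Y, E) = 2 + (⅐)*5 = 2 + 5/7 = 19/7)
G(B, P) = 7
l(r, n) = 19/7
M(q, O) = (19/7 + O)/(7 + q) (M(q, O) = (O + 19/7)/(q + 7) = (19/7 + O)/(7 + q))
(-2086 + M(6, 13))/(960 - 4782) = (-2086 + (19/7 + 13)/(7 + 6))/(960 - 4782) = (-2086 + (110/7)/13)/(-3822) = (-2086 + (1/13)*(110/7))*(-1/3822) = (-2086 + 110/91)*(-1/3822) = -189716/91*(-1/3822) = 94858/173901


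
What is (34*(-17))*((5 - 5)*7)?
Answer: 0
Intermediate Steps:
(34*(-17))*((5 - 5)*7) = -0*7 = -578*0 = 0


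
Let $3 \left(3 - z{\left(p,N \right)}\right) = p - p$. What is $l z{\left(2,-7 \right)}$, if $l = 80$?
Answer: $240$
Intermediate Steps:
$z{\left(p,N \right)} = 3$ ($z{\left(p,N \right)} = 3 - \frac{p - p}{3} = 3 - 0 = 3 + 0 = 3$)
$l z{\left(2,-7 \right)} = 80 \cdot 3 = 240$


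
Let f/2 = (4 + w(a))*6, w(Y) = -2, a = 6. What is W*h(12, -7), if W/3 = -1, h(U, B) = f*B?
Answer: 504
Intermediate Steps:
f = 24 (f = 2*((4 - 2)*6) = 2*(2*6) = 2*12 = 24)
h(U, B) = 24*B
W = -3 (W = 3*(-1) = -3)
W*h(12, -7) = -72*(-7) = -3*(-168) = 504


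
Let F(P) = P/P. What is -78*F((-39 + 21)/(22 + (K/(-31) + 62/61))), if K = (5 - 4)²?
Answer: -78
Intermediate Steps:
K = 1 (K = 1² = 1)
F(P) = 1
-78*F((-39 + 21)/(22 + (K/(-31) + 62/61))) = -78*1 = -78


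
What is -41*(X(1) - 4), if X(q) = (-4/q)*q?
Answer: 328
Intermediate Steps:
X(q) = -4
-41*(X(1) - 4) = -41*(-4 - 4) = -41*(-8) = 328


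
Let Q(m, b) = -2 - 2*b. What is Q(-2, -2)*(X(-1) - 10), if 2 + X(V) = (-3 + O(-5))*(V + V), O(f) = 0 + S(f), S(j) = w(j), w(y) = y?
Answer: 8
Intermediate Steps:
S(j) = j
O(f) = f (O(f) = 0 + f = f)
X(V) = -2 - 16*V (X(V) = -2 + (-3 - 5)*(V + V) = -2 - 16*V)
Q(-2, -2)*(X(-1) - 10) = (-2 - 2*(-2))*((-2 - 16*(-1)) - 10) = (-2 + 4)*((-2 + 16) - 10) = 2*(14 - 10) = 2*4 = 8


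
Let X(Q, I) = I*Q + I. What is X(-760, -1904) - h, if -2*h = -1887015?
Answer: 1003257/2 ≈ 5.0163e+5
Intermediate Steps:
h = 1887015/2 (h = -1/2*(-1887015) = 1887015/2 ≈ 9.4351e+5)
X(Q, I) = I + I*Q
X(-760, -1904) - h = -1904*(1 - 760) - 1*1887015/2 = -1904*(-759) - 1887015/2 = 1445136 - 1887015/2 = 1003257/2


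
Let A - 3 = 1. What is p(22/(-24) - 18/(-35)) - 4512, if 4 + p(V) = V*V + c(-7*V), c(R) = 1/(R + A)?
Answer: -325796296151/72147600 ≈ -4515.7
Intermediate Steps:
A = 4 (A = 3 + 1 = 4)
c(R) = 1/(4 + R) (c(R) = 1/(R + 4) = 1/(4 + R))
p(V) = -4 + V² + 1/(4 - 7*V) (p(V) = -4 + (V*V + 1/(4 - 7*V)) = -4 + (V² + 1/(4 - 7*V)) = -4 + V² + 1/(4 - 7*V))
p(22/(-24) - 18/(-35)) - 4512 = (-1 + (-4 + (22/(-24) - 18/(-35))²)*(-4 + 7*(22/(-24) - 18/(-35))))/(-4 + 7*(22/(-24) - 18/(-35))) - 4512 = (-1 + (-4 + (22*(-1/24) - 18*(-1/35))²)*(-4 + 7*(22*(-1/24) - 18*(-1/35))))/(-4 + 7*(22*(-1/24) - 18*(-1/35))) - 4512 = (-1 + (-4 + (-11/12 + 18/35)²)*(-4 + 7*(-11/12 + 18/35)))/(-4 + 7*(-11/12 + 18/35)) - 4512 = (-1 + (-4 + (-169/420)²)*(-4 + 7*(-169/420)))/(-4 + 7*(-169/420)) - 4512 = (-1 + (-4 + 28561/176400)*(-4 - 169/60))/(-4 - 169/60) - 4512 = (-1 - 677039/176400*(-409/60))/(-409/60) - 4512 = -60*(-1 + 276908951/10584000)/409 - 4512 = -60/409*266324951/10584000 - 4512 = -266324951/72147600 - 4512 = -325796296151/72147600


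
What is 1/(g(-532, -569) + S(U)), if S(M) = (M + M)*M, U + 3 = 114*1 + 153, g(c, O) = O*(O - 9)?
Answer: 1/468274 ≈ 2.1355e-6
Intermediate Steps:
g(c, O) = O*(-9 + O)
U = 264 (U = -3 + (114*1 + 153) = -3 + (114 + 153) = -3 + 267 = 264)
S(M) = 2*M² (S(M) = (2*M)*M = 2*M²)
1/(g(-532, -569) + S(U)) = 1/(-569*(-9 - 569) + 2*264²) = 1/(-569*(-578) + 2*69696) = 1/(328882 + 139392) = 1/468274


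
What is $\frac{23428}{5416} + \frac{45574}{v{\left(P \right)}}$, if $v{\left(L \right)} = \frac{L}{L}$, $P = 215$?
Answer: $\frac{61713053}{1354} \approx 45578.0$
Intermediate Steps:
$v{\left(L \right)} = 1$
$\frac{23428}{5416} + \frac{45574}{v{\left(P \right)}} = \frac{23428}{5416} + \frac{45574}{1} = 23428 \cdot \frac{1}{5416} + 45574 \cdot 1 = \frac{5857}{1354} + 45574 = \frac{61713053}{1354}$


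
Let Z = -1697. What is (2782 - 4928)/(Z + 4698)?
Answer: -2146/3001 ≈ -0.71509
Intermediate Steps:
(2782 - 4928)/(Z + 4698) = (2782 - 4928)/(-1697 + 4698) = -2146/3001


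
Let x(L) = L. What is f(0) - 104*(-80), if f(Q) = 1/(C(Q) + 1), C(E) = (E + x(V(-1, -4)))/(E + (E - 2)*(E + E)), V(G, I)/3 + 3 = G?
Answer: 8320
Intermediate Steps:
V(G, I) = -9 + 3*G
C(E) = (-12 + E)/(E + 2*E*(-2 + E)) (C(E) = (E + (-9 + 3*(-1)))/(E + (E - 2)*(E + E)) = (E + (-9 - 3))/(E + (-2 + E)*(2*E)) = (E - 12)/(E + 2*E*(-2 + E)) = (-12 + E)/(E + 2*E*(-2 + E)))
f(Q) = 1/(1 + (-12 + Q)/(Q*(-3 + 2*Q))) (f(Q) = 1/((-12 + Q)/(Q*(-3 + 2*Q)) + 1) = 1/(1 + (-12 + Q)/(Q*(-3 + 2*Q))))
f(0) - 104*(-80) = 0*(-3 + 2*0)/(-12 + 0 + 0*(-3 + 2*0)) - 104*(-80) = 0*(-3 + 0)/(-12 + 0 + 0*(-3 + 0)) + 8320 = 0*(-3)/(-12 + 0 + 0*(-3)) + 8320 = 0*(-3)/(-12 + 0 + 0) + 8320 = 0*(-3)/(-12) + 8320 = 0*(-1/12)*(-3) + 8320 = 0 + 8320 = 8320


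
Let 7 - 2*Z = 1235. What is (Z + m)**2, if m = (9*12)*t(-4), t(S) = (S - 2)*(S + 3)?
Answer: 1156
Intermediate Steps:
Z = -614 (Z = 7/2 - 1/2*1235 = 7/2 - 1235/2 = -614)
t(S) = (-2 + S)*(3 + S)
m = 648 (m = (9*12)*(-6 - 4 + (-4)**2) = 108*(-6 - 4 + 16) = 108*6 = 648)
(Z + m)**2 = (-614 + 648)**2 = 34**2 = 1156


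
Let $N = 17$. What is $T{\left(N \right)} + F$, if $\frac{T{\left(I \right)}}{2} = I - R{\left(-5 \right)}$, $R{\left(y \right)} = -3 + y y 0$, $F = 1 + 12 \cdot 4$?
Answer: $89$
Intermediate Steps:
$F = 49$ ($F = 1 + 48 = 49$)
$R{\left(y \right)} = -3$ ($R{\left(y \right)} = -3 + y^{2} \cdot 0 = -3 + 0 = -3$)
$T{\left(I \right)} = 6 + 2 I$ ($T{\left(I \right)} = 2 \left(I - -3\right) = 2 \left(I + 3\right) = 2 \left(3 + I\right) = 6 + 2 I$)
$T{\left(N \right)} + F = \left(6 + 2 \cdot 17\right) + 49 = \left(6 + 34\right) + 49 = 40 + 49 = 89$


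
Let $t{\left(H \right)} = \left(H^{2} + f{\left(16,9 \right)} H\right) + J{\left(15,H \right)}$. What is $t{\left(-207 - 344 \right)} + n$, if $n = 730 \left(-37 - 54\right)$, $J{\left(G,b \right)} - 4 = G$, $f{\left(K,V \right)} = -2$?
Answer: $238292$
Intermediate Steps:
$J{\left(G,b \right)} = 4 + G$
$t{\left(H \right)} = 19 + H^{2} - 2 H$ ($t{\left(H \right)} = \left(H^{2} - 2 H\right) + \left(4 + 15\right) = \left(H^{2} - 2 H\right) + 19 = 19 + H^{2} - 2 H$)
$n = -66430$ ($n = 730 \left(-37 - 54\right) = 730 \left(-91\right) = -66430$)
$t{\left(-207 - 344 \right)} + n = \left(19 + \left(-207 - 344\right)^{2} - 2 \left(-207 - 344\right)\right) - 66430 = \left(19 + \left(-551\right)^{2} - -1102\right) - 66430 = \left(19 + 303601 + 1102\right) - 66430 = 304722 - 66430 = 238292$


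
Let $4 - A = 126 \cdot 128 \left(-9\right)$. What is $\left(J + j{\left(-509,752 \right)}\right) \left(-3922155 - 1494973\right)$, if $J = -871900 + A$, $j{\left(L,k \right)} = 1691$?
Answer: $3927704907784$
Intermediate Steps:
$A = 145156$ ($A = 4 - 126 \cdot 128 \left(-9\right) = 4 - 16128 \left(-9\right) = 4 - -145152 = 4 + 145152 = 145156$)
$J = -726744$ ($J = -871900 + 145156 = -726744$)
$\left(J + j{\left(-509,752 \right)}\right) \left(-3922155 - 1494973\right) = \left(-726744 + 1691\right) \left(-3922155 - 1494973\right) = \left(-725053\right) \left(-5417128\right) = 3927704907784$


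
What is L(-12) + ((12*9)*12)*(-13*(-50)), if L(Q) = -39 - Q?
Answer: 842373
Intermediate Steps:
L(-12) + ((12*9)*12)*(-13*(-50)) = (-39 - 1*(-12)) + ((12*9)*12)*(-13*(-50)) = (-39 + 12) + (108*12)*650 = -27 + 1296*650 = -27 + 842400 = 842373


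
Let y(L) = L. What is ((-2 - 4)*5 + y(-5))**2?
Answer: 1225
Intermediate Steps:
((-2 - 4)*5 + y(-5))**2 = ((-2 - 4)*5 - 5)**2 = (-6*5 - 5)**2 = (-30 - 5)**2 = (-35)**2 = 1225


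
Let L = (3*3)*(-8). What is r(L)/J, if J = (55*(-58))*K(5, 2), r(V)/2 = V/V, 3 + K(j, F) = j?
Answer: -1/3190 ≈ -0.00031348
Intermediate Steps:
L = -72 (L = 9*(-8) = -72)
K(j, F) = -3 + j
r(V) = 2 (r(V) = 2*(V/V) = 2*1 = 2)
J = -6380 (J = (55*(-58))*(-3 + 5) = -3190*2 = -6380)
r(L)/J = 2/(-6380) = 2*(-1/6380) = -1/3190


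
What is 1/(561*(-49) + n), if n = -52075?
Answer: -1/79564 ≈ -1.2569e-5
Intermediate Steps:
1/(561*(-49) + n) = 1/(561*(-49) - 52075) = 1/(-27489 - 52075) = 1/(-79564) = -1/79564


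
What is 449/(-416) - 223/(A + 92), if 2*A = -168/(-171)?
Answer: -956863/274144 ≈ -3.4904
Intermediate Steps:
A = 28/57 (A = (-168/(-171))/2 = (-168*(-1/171))/2 = (½)*(56/57) = 28/57 ≈ 0.49123)
449/(-416) - 223/(A + 92) = 449/(-416) - 223/(28/57 + 92) = 449*(-1/416) - 223/5272/57 = -449/416 - 223*57/5272 = -449/416 - 12711/5272 = -956863/274144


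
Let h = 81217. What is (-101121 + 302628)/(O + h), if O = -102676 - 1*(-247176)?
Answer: 67169/75239 ≈ 0.89274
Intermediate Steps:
O = 144500 (O = -102676 + 247176 = 144500)
(-101121 + 302628)/(O + h) = (-101121 + 302628)/(144500 + 81217) = 201507/225717 = 201507*(1/225717) = 67169/75239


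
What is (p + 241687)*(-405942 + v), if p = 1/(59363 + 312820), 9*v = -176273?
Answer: -344492968128872222/3349647 ≈ -1.0284e+11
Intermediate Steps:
v = -176273/9 (v = (⅑)*(-176273) = -176273/9 ≈ -19586.)
p = 1/372183 ≈ 2.6869e-6
(p + 241687)*(-405942 + v) = (1/372183 + 241687)*(-405942 - 176273/9) = (89951792722/372183)*(-3829751/9) = -344492968128872222/3349647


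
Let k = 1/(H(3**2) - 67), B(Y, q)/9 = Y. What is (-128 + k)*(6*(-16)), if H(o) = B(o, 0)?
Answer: 85968/7 ≈ 12281.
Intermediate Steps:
B(Y, q) = 9*Y
H(o) = 9*o
k = 1/14 (k = 1/(9*3**2 - 67) = 1/(9*9 - 67) = 1/(81 - 67) = 1/14 ≈ 0.071429)
(-128 + k)*(6*(-16)) = (-128 + 1/14)*(6*(-16)) = -1791/14*(-96) = 85968/7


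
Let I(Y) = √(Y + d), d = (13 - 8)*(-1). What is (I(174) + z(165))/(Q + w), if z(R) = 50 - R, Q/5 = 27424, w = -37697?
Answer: -34/33141 ≈ -0.0010259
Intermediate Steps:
d = -5 (d = 5*(-1) = -5)
Q = 137120 (Q = 5*27424 = 137120)
I(Y) = √(-5 + Y) (I(Y) = √(Y - 5) = √(-5 + Y))
(I(174) + z(165))/(Q + w) = (√(-5 + 174) + (50 - 1*165))/(137120 - 37697) = (√169 + (50 - 165))/99423 = (13 - 115)*(1/99423) = -102*1/99423 = -34/33141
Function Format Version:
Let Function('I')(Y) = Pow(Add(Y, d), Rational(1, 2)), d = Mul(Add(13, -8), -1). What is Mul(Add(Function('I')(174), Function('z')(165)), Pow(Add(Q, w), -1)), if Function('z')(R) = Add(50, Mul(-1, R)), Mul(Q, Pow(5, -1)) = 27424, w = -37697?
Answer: Rational(-34, 33141) ≈ -0.0010259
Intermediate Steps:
d = -5 (d = Mul(5, -1) = -5)
Q = 137120 (Q = Mul(5, 27424) = 137120)
Function('I')(Y) = Pow(Add(-5, Y), Rational(1, 2)) (Function('I')(Y) = Pow(Add(Y, -5), Rational(1, 2)) = Pow(Add(-5, Y), Rational(1, 2)))
Mul(Add(Function('I')(174), Function('z')(165)), Pow(Add(Q, w), -1)) = Mul(Add(Pow(Add(-5, 174), Rational(1, 2)), Add(50, Mul(-1, 165))), Pow(Add(137120, -37697), -1)) = Mul(Add(Pow(169, Rational(1, 2)), Add(50, -165)), Pow(99423, -1)) = Mul(Add(13, -115), Rational(1, 99423)) = Mul(-102, Rational(1, 99423)) = Rational(-34, 33141)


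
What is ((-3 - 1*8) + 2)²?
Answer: 81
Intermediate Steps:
((-3 - 1*8) + 2)² = ((-3 - 8) + 2)² = (-11 + 2)² = (-9)² = 81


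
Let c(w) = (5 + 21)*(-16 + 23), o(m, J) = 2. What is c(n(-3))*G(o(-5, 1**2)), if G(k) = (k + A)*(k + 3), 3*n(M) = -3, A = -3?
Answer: -910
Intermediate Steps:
n(M) = -1 (n(M) = (1/3)*(-3) = -1)
c(w) = 182 (c(w) = 26*7 = 182)
G(k) = (-3 + k)*(3 + k) (G(k) = (k - 3)*(k + 3) = (-3 + k)*(3 + k))
c(n(-3))*G(o(-5, 1**2)) = 182*(-9 + 2**2) = 182*(-9 + 4) = 182*(-5) = -910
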